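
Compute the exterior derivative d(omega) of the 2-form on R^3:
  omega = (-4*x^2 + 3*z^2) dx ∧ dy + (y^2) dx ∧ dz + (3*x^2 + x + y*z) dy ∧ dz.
d(omega) = (6*x - 2*y + 6*z + 1) dx ∧ dy ∧ dz

For a 2-form omega = sum_{i<j} g_{ij} dx_i ∧ dx_j, the exterior derivative is
  d(omega) = sum_{i<j} d(g_{ij}) ∧ dx_i ∧ dx_j = sum_{i<j, k} (∂g_{ij}/∂x_k) dx_k ∧ dx_i ∧ dx_j.
Expand each term, using dx_k ∧ dx_i ∧ dx_j = sgn(permutation) dx_{(a)} ∧ dx_{(b)} ∧ dx_{(c)} with (a < b < c) sorted:
  d(-4*x^2 + 3*z^2) includes (∂/∂z)(-4*x^2 + 3*z^2) dz = (6*z) dz, which multiplied by dx ∧ dy gives (6*z) dx ∧ dy ∧ dz
  d(y^2) includes (∂/∂y)(y^2) dy = (2*y) dy, which multiplied by dx ∧ dz gives (-2*y) dx ∧ dy ∧ dz
  d(3*x^2 + x + y*z) includes (∂/∂x)(3*x^2 + x + y*z) dx = (6*x + 1) dx, which multiplied by dy ∧ dz gives (6*x + 1) dx ∧ dy ∧ dz
Collecting like 3-forms: d(omega) = (6*x - 2*y + 6*z + 1) dx ∧ dy ∧ dz.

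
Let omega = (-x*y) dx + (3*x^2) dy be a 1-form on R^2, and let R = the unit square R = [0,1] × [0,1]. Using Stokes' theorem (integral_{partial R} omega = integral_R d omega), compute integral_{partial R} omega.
integral_(partial R) omega = 7/2

Stokes: integral_partial_R omega = integral_R d omega with d omega = (∂Q/∂x - ∂P/∂y) dx ∧ dy.
  ∂Q/∂x = 6*x
  ∂P/∂y = -x
  integrand = ∂Q/∂x - ∂P/∂y = 7*x.
Integrating over R: integral_0^1 integral_0^1 (7*x) dx dy = 7/2.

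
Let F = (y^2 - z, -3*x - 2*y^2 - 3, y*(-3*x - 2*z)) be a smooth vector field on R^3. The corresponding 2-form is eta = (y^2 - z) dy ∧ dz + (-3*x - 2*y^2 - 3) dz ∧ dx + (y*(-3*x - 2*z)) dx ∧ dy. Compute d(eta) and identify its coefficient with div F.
d(eta) = (-6*y) dx ∧ dy ∧ dz; div F = -6*y

For a 2-form in R^3 of the form above, applying d gives a 3-form with coefficient ∂P/∂x + ∂Q/∂y + ∂R/∂z:
  ∂P/∂x = 0
  ∂Q/∂y = -4*y
  ∂R/∂z = -2*y
Sum = -6*y, which is exactly div F.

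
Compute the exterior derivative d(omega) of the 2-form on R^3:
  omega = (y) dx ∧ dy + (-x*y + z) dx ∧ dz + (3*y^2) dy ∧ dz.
d(omega) = (x) dx ∧ dy ∧ dz

For a 2-form omega = sum_{i<j} g_{ij} dx_i ∧ dx_j, the exterior derivative is
  d(omega) = sum_{i<j} d(g_{ij}) ∧ dx_i ∧ dx_j = sum_{i<j, k} (∂g_{ij}/∂x_k) dx_k ∧ dx_i ∧ dx_j.
Expand each term, using dx_k ∧ dx_i ∧ dx_j = sgn(permutation) dx_{(a)} ∧ dx_{(b)} ∧ dx_{(c)} with (a < b < c) sorted:
  d(-x*y + z) includes (∂/∂y)(-x*y + z) dy = (-x) dy, which multiplied by dx ∧ dz gives (x) dx ∧ dy ∧ dz
Collecting like 3-forms: d(omega) = (x) dx ∧ dy ∧ dz.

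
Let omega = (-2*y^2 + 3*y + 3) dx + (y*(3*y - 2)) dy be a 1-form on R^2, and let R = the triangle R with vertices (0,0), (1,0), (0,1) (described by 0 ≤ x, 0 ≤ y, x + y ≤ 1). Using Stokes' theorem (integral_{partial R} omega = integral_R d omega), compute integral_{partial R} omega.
integral_(partial R) omega = -5/6

Stokes: integral_partial_R omega = integral_R d omega with d omega = (∂Q/∂x - ∂P/∂y) dx ∧ dy.
  ∂Q/∂x = 0
  ∂P/∂y = 3 - 4*y
  integrand = ∂Q/∂x - ∂P/∂y = 4*y - 3.
Integrating over R: integral_0^1 integral_0^{1-x} (4*y - 3) dy dx = -5/6.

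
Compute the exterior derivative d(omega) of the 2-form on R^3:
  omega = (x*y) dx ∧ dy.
d(omega) = 0

For a 2-form omega = sum_{i<j} g_{ij} dx_i ∧ dx_j, the exterior derivative is
  d(omega) = sum_{i<j} d(g_{ij}) ∧ dx_i ∧ dx_j = sum_{i<j, k} (∂g_{ij}/∂x_k) dx_k ∧ dx_i ∧ dx_j.
Expand each term, using dx_k ∧ dx_i ∧ dx_j = sgn(permutation) dx_{(a)} ∧ dx_{(b)} ∧ dx_{(c)} with (a < b < c) sorted:

Collecting like 3-forms: d(omega) = 0.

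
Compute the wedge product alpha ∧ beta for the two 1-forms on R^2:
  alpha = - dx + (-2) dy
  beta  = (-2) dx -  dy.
alpha ∧ beta = (-3) dx ∧ dy

Distribute the wedge, using dx_i ∧ dx_j = -dx_j ∧ dx_i and dx_i ∧ dx_i = 0. For each pair (i, j) with i < j, the coefficient of dx_i ∧ dx_j in alpha ∧ beta is (alpha_i * beta_j - alpha_j * beta_i). Collecting: alpha ∧ beta = (-3) dx ∧ dy.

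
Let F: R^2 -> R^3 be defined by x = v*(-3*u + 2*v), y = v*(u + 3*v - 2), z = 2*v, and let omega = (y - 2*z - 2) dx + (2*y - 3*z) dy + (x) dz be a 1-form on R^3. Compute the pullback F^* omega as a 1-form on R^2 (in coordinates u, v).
F^* omega = (v*(-u*v - 3*v^2 + 8*v + 6)) du + (-u^2*v + 13*u*v^2 - 2*u*v + 6*u + 48*v^3 - 92*v^2 + 12*v) dv

Using F^*(f dg) = (f ∘ F) d(g ∘ F), substitute each coordinate x_i by F_i(u, v) in f_i, and replace dx_i by d F_i = (∂F_i/∂u) du + (∂F_i/∂v) dv.
  For the x component: f_1(F) = u*v + 3*v^2 - 6*v - 2; d F_1 = (-3*v) du + (-3*u + 4*v) dv
  For the y component: f_2(F) = 2*v*(u + 3*v - 5); d F_2 = (v) du + (u + 6*v - 2) dv
  For the z component: f_3(F) = v*(-3*u + 2*v); d F_3 = (0) du + (2) dv
Combining and collecting du, dv coefficients:
  coeff of du: v*(-u*v - 3*v^2 + 8*v + 6)
  coeff of dv: -u^2*v + 13*u*v^2 - 2*u*v + 6*u + 48*v^3 - 92*v^2 + 12*v
F^* omega = (v*(-u*v - 3*v^2 + 8*v + 6)) du + (-u^2*v + 13*u*v^2 - 2*u*v + 6*u + 48*v^3 - 92*v^2 + 12*v) dv.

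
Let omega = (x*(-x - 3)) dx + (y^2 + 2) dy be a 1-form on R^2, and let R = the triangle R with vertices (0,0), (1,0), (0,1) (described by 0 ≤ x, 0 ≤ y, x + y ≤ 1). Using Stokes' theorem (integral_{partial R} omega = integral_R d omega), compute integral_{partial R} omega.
integral_(partial R) omega = 0

Stokes: integral_partial_R omega = integral_R d omega with d omega = (∂Q/∂x - ∂P/∂y) dx ∧ dy.
  ∂Q/∂x = 0
  ∂P/∂y = 0
  integrand = ∂Q/∂x - ∂P/∂y = 0.
Integrating over R: integral_0^1 integral_0^{1-x} (0) dy dx = 0.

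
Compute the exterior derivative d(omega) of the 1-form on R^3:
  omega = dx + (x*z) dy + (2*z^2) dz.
d(omega) = (z) dx ∧ dy + (-x) dy ∧ dz

For a 1-form omega = sum_i f_i dx_i, the exterior derivative is
  d(omega) = sum_{i < j} (∂f_j/∂x_i - ∂f_i/∂x_j) dx_i ∧ dx_j.
  coefficient of dx ∧ dy: ∂f_2/∂x - ∂f_1/∂y = ∂(x*z)/∂x - ∂(1)/∂y = z
  coefficient of dy ∧ dz: ∂f_3/∂y - ∂f_2/∂z = ∂(2*z^2)/∂y - ∂(x*z)/∂z = -x
Assembling: d(omega) = (z) dx ∧ dy + (-x) dy ∧ dz.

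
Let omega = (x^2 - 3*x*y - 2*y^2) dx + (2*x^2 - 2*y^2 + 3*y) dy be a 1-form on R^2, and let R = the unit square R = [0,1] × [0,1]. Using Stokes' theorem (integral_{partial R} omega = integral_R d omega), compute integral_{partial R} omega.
integral_(partial R) omega = 11/2

Stokes: integral_partial_R omega = integral_R d omega with d omega = (∂Q/∂x - ∂P/∂y) dx ∧ dy.
  ∂Q/∂x = 4*x
  ∂P/∂y = -3*x - 4*y
  integrand = ∂Q/∂x - ∂P/∂y = 7*x + 4*y.
Integrating over R: integral_0^1 integral_0^1 (7*x + 4*y) dx dy = 11/2.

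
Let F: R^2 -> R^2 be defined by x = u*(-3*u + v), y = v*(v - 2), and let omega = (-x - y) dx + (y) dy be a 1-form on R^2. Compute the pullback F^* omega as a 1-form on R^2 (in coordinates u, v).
F^* omega = (-18*u^3 + 9*u^2*v + 5*u*v^2 - 12*u*v - v^3 + 2*v^2) du + (3*u^3 - u^2*v - u*v^2 + 2*u*v + 2*v^3 - 6*v^2 + 4*v) dv

Using F^*(f dg) = (f ∘ F) d(g ∘ F), substitute each coordinate x_i by F_i(u, v) in f_i, and replace dx_i by d F_i = (∂F_i/∂u) du + (∂F_i/∂v) dv.
  For the x component: f_1(F) = 3*u^2 - u*v - v^2 + 2*v; d F_1 = (-6*u + v) du + (u) dv
  For the y component: f_2(F) = v*(v - 2); d F_2 = (0) du + (2*v - 2) dv
Combining and collecting du, dv coefficients:
  coeff of du: -18*u^3 + 9*u^2*v + 5*u*v^2 - 12*u*v - v^3 + 2*v^2
  coeff of dv: 3*u^3 - u^2*v - u*v^2 + 2*u*v + 2*v^3 - 6*v^2 + 4*v
F^* omega = (-18*u^3 + 9*u^2*v + 5*u*v^2 - 12*u*v - v^3 + 2*v^2) du + (3*u^3 - u^2*v - u*v^2 + 2*u*v + 2*v^3 - 6*v^2 + 4*v) dv.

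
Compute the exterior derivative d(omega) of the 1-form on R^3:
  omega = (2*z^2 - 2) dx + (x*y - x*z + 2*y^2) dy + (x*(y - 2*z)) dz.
d(omega) = (y - z) dx ∧ dy + (y - 6*z) dx ∧ dz + (2*x) dy ∧ dz

For a 1-form omega = sum_i f_i dx_i, the exterior derivative is
  d(omega) = sum_{i < j} (∂f_j/∂x_i - ∂f_i/∂x_j) dx_i ∧ dx_j.
  coefficient of dx ∧ dy: ∂f_2/∂x - ∂f_1/∂y = ∂(x*y - x*z + 2*y^2)/∂x - ∂(2*z^2 - 2)/∂y = y - z
  coefficient of dx ∧ dz: ∂f_3/∂x - ∂f_1/∂z = ∂(x*(y - 2*z))/∂x - ∂(2*z^2 - 2)/∂z = y - 6*z
  coefficient of dy ∧ dz: ∂f_3/∂y - ∂f_2/∂z = ∂(x*(y - 2*z))/∂y - ∂(x*y - x*z + 2*y^2)/∂z = 2*x
Assembling: d(omega) = (y - z) dx ∧ dy + (y - 6*z) dx ∧ dz + (2*x) dy ∧ dz.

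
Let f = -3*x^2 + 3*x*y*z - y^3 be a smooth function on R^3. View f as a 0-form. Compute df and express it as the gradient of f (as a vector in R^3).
df = (-6*x + 3*y*z) dx + (3*x*z - 3*y^2) dy + (3*x*y) dz; grad f = (-6*x + 3*y*z, 3*x*z - 3*y^2, 3*x*y)

For a 0-form f, d f = (∂f/∂x) dx + (∂f/∂y) dy + (∂f/∂z) dz. The components of the vector representation are exactly the entries of grad f in Cartesian coordinates:
  ∂f/∂x = -6*x + 3*y*z
  ∂f/∂y = 3*x*z - 3*y^2
  ∂f/∂z = 3*x*y.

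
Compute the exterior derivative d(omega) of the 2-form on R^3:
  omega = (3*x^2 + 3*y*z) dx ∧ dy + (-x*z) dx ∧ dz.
d(omega) = (3*y) dx ∧ dy ∧ dz

For a 2-form omega = sum_{i<j} g_{ij} dx_i ∧ dx_j, the exterior derivative is
  d(omega) = sum_{i<j} d(g_{ij}) ∧ dx_i ∧ dx_j = sum_{i<j, k} (∂g_{ij}/∂x_k) dx_k ∧ dx_i ∧ dx_j.
Expand each term, using dx_k ∧ dx_i ∧ dx_j = sgn(permutation) dx_{(a)} ∧ dx_{(b)} ∧ dx_{(c)} with (a < b < c) sorted:
  d(3*x^2 + 3*y*z) includes (∂/∂z)(3*x^2 + 3*y*z) dz = (3*y) dz, which multiplied by dx ∧ dy gives (3*y) dx ∧ dy ∧ dz
Collecting like 3-forms: d(omega) = (3*y) dx ∧ dy ∧ dz.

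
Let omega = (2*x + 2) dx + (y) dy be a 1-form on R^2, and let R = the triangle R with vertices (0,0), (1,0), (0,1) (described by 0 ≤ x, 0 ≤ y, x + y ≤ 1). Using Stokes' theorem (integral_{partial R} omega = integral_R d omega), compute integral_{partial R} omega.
integral_(partial R) omega = 0

Stokes: integral_partial_R omega = integral_R d omega with d omega = (∂Q/∂x - ∂P/∂y) dx ∧ dy.
  ∂Q/∂x = 0
  ∂P/∂y = 0
  integrand = ∂Q/∂x - ∂P/∂y = 0.
Integrating over R: integral_0^1 integral_0^{1-x} (0) dy dx = 0.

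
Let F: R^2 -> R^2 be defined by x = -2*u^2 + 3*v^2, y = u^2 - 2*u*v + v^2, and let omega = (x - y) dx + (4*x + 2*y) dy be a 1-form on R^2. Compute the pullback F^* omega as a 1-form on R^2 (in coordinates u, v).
F^* omega = (4*v*(-u^2 + 7*u*v - 7*v^2)) du + (12*u^3 - 22*u^2*v - 24*u*v^2 + 40*v^3) dv

Using F^*(f dg) = (f ∘ F) d(g ∘ F), substitute each coordinate x_i by F_i(u, v) in f_i, and replace dx_i by d F_i = (∂F_i/∂u) du + (∂F_i/∂v) dv.
  For the x component: f_1(F) = -3*u^2 + 2*u*v + 2*v^2; d F_1 = (-4*u) du + (6*v) dv
  For the y component: f_2(F) = -6*u^2 - 4*u*v + 14*v^2; d F_2 = (2*u - 2*v) du + (-2*u + 2*v) dv
Combining and collecting du, dv coefficients:
  coeff of du: 4*v*(-u^2 + 7*u*v - 7*v^2)
  coeff of dv: 12*u^3 - 22*u^2*v - 24*u*v^2 + 40*v^3
F^* omega = (4*v*(-u^2 + 7*u*v - 7*v^2)) du + (12*u^3 - 22*u^2*v - 24*u*v^2 + 40*v^3) dv.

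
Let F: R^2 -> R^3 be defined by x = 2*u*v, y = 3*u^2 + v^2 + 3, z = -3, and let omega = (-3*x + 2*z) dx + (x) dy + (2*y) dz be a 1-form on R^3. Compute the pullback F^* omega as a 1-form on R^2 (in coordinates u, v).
F^* omega = (12*v*(u^2 - u*v - 1)) du + (4*u*(-3*u*v + v^2 - 3)) dv

Using F^*(f dg) = (f ∘ F) d(g ∘ F), substitute each coordinate x_i by F_i(u, v) in f_i, and replace dx_i by d F_i = (∂F_i/∂u) du + (∂F_i/∂v) dv.
  For the x component: f_1(F) = -6*u*v - 6; d F_1 = (2*v) du + (2*u) dv
  For the y component: f_2(F) = 2*u*v; d F_2 = (6*u) du + (2*v) dv
  For the z component: f_3(F) = 6*u^2 + 2*v^2 + 6; d F_3 = (0) du + (0) dv
Combining and collecting du, dv coefficients:
  coeff of du: 12*v*(u^2 - u*v - 1)
  coeff of dv: 4*u*(-3*u*v + v^2 - 3)
F^* omega = (12*v*(u^2 - u*v - 1)) du + (4*u*(-3*u*v + v^2 - 3)) dv.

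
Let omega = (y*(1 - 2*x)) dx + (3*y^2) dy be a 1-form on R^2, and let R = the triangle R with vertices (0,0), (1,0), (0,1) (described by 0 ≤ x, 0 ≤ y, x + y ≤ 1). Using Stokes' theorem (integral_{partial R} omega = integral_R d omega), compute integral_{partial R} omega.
integral_(partial R) omega = -1/6

Stokes: integral_partial_R omega = integral_R d omega with d omega = (∂Q/∂x - ∂P/∂y) dx ∧ dy.
  ∂Q/∂x = 0
  ∂P/∂y = 1 - 2*x
  integrand = ∂Q/∂x - ∂P/∂y = 2*x - 1.
Integrating over R: integral_0^1 integral_0^{1-x} (2*x - 1) dy dx = -1/6.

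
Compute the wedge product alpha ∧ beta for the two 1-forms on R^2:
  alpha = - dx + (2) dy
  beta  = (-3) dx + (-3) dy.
alpha ∧ beta = (9) dx ∧ dy

Distribute the wedge, using dx_i ∧ dx_j = -dx_j ∧ dx_i and dx_i ∧ dx_i = 0. For each pair (i, j) with i < j, the coefficient of dx_i ∧ dx_j in alpha ∧ beta is (alpha_i * beta_j - alpha_j * beta_i). Collecting: alpha ∧ beta = (9) dx ∧ dy.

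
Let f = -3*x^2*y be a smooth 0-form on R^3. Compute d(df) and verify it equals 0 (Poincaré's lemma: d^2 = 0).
d(df) = 0

Step 1: df = sum_i (∂f/∂x_i) dx_i = (-6*x*y) dx + (-3*x^2) dy + (0) dz.
Step 2: Apply d again. Using the 1-form formula, the coefficient of dx ∧ dy in d(df) is ∂^2 f/∂x ∂y - ∂^2 f/∂y ∂x = (-6*x) - (-6*x) = 0 (equality of mixed partials for smooth f).
Similarly for dx ∧ dz and dy ∧ dz — all coefficients vanish. So d(df) = 0.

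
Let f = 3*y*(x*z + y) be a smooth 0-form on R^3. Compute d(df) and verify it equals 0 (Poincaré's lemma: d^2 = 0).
d(df) = 0

Step 1: df = sum_i (∂f/∂x_i) dx_i = (3*y*z) dx + (3*x*z + 6*y) dy + (3*x*y) dz.
Step 2: Apply d again. Using the 1-form formula, the coefficient of dx ∧ dy in d(df) is ∂^2 f/∂x ∂y - ∂^2 f/∂y ∂x = (3*z) - (3*z) = 0 (equality of mixed partials for smooth f).
Similarly for dx ∧ dz and dy ∧ dz — all coefficients vanish. So d(df) = 0.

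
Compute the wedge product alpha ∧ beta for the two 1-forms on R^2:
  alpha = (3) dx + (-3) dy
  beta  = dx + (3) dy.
alpha ∧ beta = (12) dx ∧ dy

Distribute the wedge, using dx_i ∧ dx_j = -dx_j ∧ dx_i and dx_i ∧ dx_i = 0. For each pair (i, j) with i < j, the coefficient of dx_i ∧ dx_j in alpha ∧ beta is (alpha_i * beta_j - alpha_j * beta_i). Collecting: alpha ∧ beta = (12) dx ∧ dy.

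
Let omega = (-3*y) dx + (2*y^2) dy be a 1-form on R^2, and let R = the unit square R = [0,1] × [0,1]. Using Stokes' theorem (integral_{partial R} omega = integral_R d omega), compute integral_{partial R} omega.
integral_(partial R) omega = 3

Stokes: integral_partial_R omega = integral_R d omega with d omega = (∂Q/∂x - ∂P/∂y) dx ∧ dy.
  ∂Q/∂x = 0
  ∂P/∂y = -3
  integrand = ∂Q/∂x - ∂P/∂y = 3.
Integrating over R: integral_0^1 integral_0^1 (3) dx dy = 3.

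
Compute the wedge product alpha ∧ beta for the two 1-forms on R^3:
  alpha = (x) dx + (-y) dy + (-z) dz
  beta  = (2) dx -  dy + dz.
alpha ∧ beta = (-x + 2*y) dx ∧ dy + (x + 2*z) dx ∧ dz + (-y - z) dy ∧ dz

Distribute the wedge, using dx_i ∧ dx_j = -dx_j ∧ dx_i and dx_i ∧ dx_i = 0. For each pair (i, j) with i < j, the coefficient of dx_i ∧ dx_j in alpha ∧ beta is (alpha_i * beta_j - alpha_j * beta_i). Collecting: alpha ∧ beta = (-x + 2*y) dx ∧ dy + (x + 2*z) dx ∧ dz + (-y - z) dy ∧ dz.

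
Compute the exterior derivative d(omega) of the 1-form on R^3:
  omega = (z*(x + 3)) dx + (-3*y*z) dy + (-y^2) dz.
d(omega) = (-x - 3) dx ∧ dz + (y) dy ∧ dz

For a 1-form omega = sum_i f_i dx_i, the exterior derivative is
  d(omega) = sum_{i < j} (∂f_j/∂x_i - ∂f_i/∂x_j) dx_i ∧ dx_j.
  coefficient of dx ∧ dz: ∂f_3/∂x - ∂f_1/∂z = ∂(-y^2)/∂x - ∂(z*(x + 3))/∂z = -x - 3
  coefficient of dy ∧ dz: ∂f_3/∂y - ∂f_2/∂z = ∂(-y^2)/∂y - ∂(-3*y*z)/∂z = y
Assembling: d(omega) = (-x - 3) dx ∧ dz + (y) dy ∧ dz.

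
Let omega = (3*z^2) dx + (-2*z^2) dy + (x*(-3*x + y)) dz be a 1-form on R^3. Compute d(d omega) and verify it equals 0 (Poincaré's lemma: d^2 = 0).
d(d omega) = 0

Step 1: d omega = sum_{i<j} (∂f_j/∂x_i - ∂f_i/∂x_j) dx_i ∧ dx_j:
  coeff of dx ∧ dy: 0
  coeff of dx ∧ dz: -6*x + y - 6*z
  coeff of dy ∧ dz: x + 4*z
Step 2: Apply d again to each 2-form coefficient. The only possible 3-form in R^3 is dx ∧ dy ∧ dz, with coefficient
  ∂(coeff of dy∧dz)/∂x - ∂(coeff of dx∧dz)/∂y + ∂(coeff of dx∧dy)/∂z
  = ∂/∂x (x + 4*z) - ∂/∂y (-6*x + y - 6*z) + ∂/∂z (0).
Each of these terms simplifies to sums of mixed partials that cancel in pairs. The result is 0 (by equality of mixed partials for smooth functions — Schwarz / Clairaut).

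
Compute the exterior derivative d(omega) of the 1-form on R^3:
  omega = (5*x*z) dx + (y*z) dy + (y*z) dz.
d(omega) = (-5*x) dx ∧ dz + (-y + z) dy ∧ dz

For a 1-form omega = sum_i f_i dx_i, the exterior derivative is
  d(omega) = sum_{i < j} (∂f_j/∂x_i - ∂f_i/∂x_j) dx_i ∧ dx_j.
  coefficient of dx ∧ dz: ∂f_3/∂x - ∂f_1/∂z = ∂(y*z)/∂x - ∂(5*x*z)/∂z = -5*x
  coefficient of dy ∧ dz: ∂f_3/∂y - ∂f_2/∂z = ∂(y*z)/∂y - ∂(y*z)/∂z = -y + z
Assembling: d(omega) = (-5*x) dx ∧ dz + (-y + z) dy ∧ dz.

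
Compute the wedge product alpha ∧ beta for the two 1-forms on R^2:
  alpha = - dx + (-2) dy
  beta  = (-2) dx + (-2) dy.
alpha ∧ beta = (-2) dx ∧ dy

Distribute the wedge, using dx_i ∧ dx_j = -dx_j ∧ dx_i and dx_i ∧ dx_i = 0. For each pair (i, j) with i < j, the coefficient of dx_i ∧ dx_j in alpha ∧ beta is (alpha_i * beta_j - alpha_j * beta_i). Collecting: alpha ∧ beta = (-2) dx ∧ dy.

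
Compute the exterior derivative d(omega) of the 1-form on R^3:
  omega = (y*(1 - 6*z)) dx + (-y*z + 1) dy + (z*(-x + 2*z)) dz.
d(omega) = (6*z - 1) dx ∧ dy + (6*y - z) dx ∧ dz + (y) dy ∧ dz

For a 1-form omega = sum_i f_i dx_i, the exterior derivative is
  d(omega) = sum_{i < j} (∂f_j/∂x_i - ∂f_i/∂x_j) dx_i ∧ dx_j.
  coefficient of dx ∧ dy: ∂f_2/∂x - ∂f_1/∂y = ∂(-y*z + 1)/∂x - ∂(y*(1 - 6*z))/∂y = 6*z - 1
  coefficient of dx ∧ dz: ∂f_3/∂x - ∂f_1/∂z = ∂(z*(-x + 2*z))/∂x - ∂(y*(1 - 6*z))/∂z = 6*y - z
  coefficient of dy ∧ dz: ∂f_3/∂y - ∂f_2/∂z = ∂(z*(-x + 2*z))/∂y - ∂(-y*z + 1)/∂z = y
Assembling: d(omega) = (6*z - 1) dx ∧ dy + (6*y - z) dx ∧ dz + (y) dy ∧ dz.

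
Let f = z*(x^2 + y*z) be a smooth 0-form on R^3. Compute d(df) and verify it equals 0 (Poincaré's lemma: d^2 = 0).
d(df) = 0

Step 1: df = sum_i (∂f/∂x_i) dx_i = (2*x*z) dx + (z^2) dy + (x^2 + 2*y*z) dz.
Step 2: Apply d again. Using the 1-form formula, the coefficient of dx ∧ dy in d(df) is ∂^2 f/∂x ∂y - ∂^2 f/∂y ∂x = (0) - (0) = 0 (equality of mixed partials for smooth f).
Similarly for dx ∧ dz and dy ∧ dz — all coefficients vanish. So d(df) = 0.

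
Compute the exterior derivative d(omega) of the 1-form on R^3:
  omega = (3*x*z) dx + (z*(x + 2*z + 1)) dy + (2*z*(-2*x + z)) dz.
d(omega) = (z) dx ∧ dy + (-3*x - 4*z) dx ∧ dz + (-x - 4*z - 1) dy ∧ dz

For a 1-form omega = sum_i f_i dx_i, the exterior derivative is
  d(omega) = sum_{i < j} (∂f_j/∂x_i - ∂f_i/∂x_j) dx_i ∧ dx_j.
  coefficient of dx ∧ dy: ∂f_2/∂x - ∂f_1/∂y = ∂(z*(x + 2*z + 1))/∂x - ∂(3*x*z)/∂y = z
  coefficient of dx ∧ dz: ∂f_3/∂x - ∂f_1/∂z = ∂(2*z*(-2*x + z))/∂x - ∂(3*x*z)/∂z = -3*x - 4*z
  coefficient of dy ∧ dz: ∂f_3/∂y - ∂f_2/∂z = ∂(2*z*(-2*x + z))/∂y - ∂(z*(x + 2*z + 1))/∂z = -x - 4*z - 1
Assembling: d(omega) = (z) dx ∧ dy + (-3*x - 4*z) dx ∧ dz + (-x - 4*z - 1) dy ∧ dz.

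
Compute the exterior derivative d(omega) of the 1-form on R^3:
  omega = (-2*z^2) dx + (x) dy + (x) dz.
d(omega) = (1) dx ∧ dy + (4*z + 1) dx ∧ dz

For a 1-form omega = sum_i f_i dx_i, the exterior derivative is
  d(omega) = sum_{i < j} (∂f_j/∂x_i - ∂f_i/∂x_j) dx_i ∧ dx_j.
  coefficient of dx ∧ dy: ∂f_2/∂x - ∂f_1/∂y = ∂(x)/∂x - ∂(-2*z^2)/∂y = 1
  coefficient of dx ∧ dz: ∂f_3/∂x - ∂f_1/∂z = ∂(x)/∂x - ∂(-2*z^2)/∂z = 4*z + 1
Assembling: d(omega) = (1) dx ∧ dy + (4*z + 1) dx ∧ dz.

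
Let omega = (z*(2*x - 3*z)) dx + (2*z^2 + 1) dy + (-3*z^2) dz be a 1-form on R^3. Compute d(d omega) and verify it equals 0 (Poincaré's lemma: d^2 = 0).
d(d omega) = 0

Step 1: d omega = sum_{i<j} (∂f_j/∂x_i - ∂f_i/∂x_j) dx_i ∧ dx_j:
  coeff of dx ∧ dy: 0
  coeff of dx ∧ dz: -2*x + 6*z
  coeff of dy ∧ dz: -4*z
Step 2: Apply d again to each 2-form coefficient. The only possible 3-form in R^3 is dx ∧ dy ∧ dz, with coefficient
  ∂(coeff of dy∧dz)/∂x - ∂(coeff of dx∧dz)/∂y + ∂(coeff of dx∧dy)/∂z
  = ∂/∂x (-4*z) - ∂/∂y (-2*x + 6*z) + ∂/∂z (0).
Each of these terms simplifies to sums of mixed partials that cancel in pairs. The result is 0 (by equality of mixed partials for smooth functions — Schwarz / Clairaut).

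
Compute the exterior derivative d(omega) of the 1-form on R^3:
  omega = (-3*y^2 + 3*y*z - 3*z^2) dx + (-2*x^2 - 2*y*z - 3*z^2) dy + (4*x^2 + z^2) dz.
d(omega) = (-4*x + 6*y - 3*z) dx ∧ dy + (8*x - 3*y + 6*z) dx ∧ dz + (2*y + 6*z) dy ∧ dz

For a 1-form omega = sum_i f_i dx_i, the exterior derivative is
  d(omega) = sum_{i < j} (∂f_j/∂x_i - ∂f_i/∂x_j) dx_i ∧ dx_j.
  coefficient of dx ∧ dy: ∂f_2/∂x - ∂f_1/∂y = ∂(-2*x^2 - 2*y*z - 3*z^2)/∂x - ∂(-3*y^2 + 3*y*z - 3*z^2)/∂y = -4*x + 6*y - 3*z
  coefficient of dx ∧ dz: ∂f_3/∂x - ∂f_1/∂z = ∂(4*x^2 + z^2)/∂x - ∂(-3*y^2 + 3*y*z - 3*z^2)/∂z = 8*x - 3*y + 6*z
  coefficient of dy ∧ dz: ∂f_3/∂y - ∂f_2/∂z = ∂(4*x^2 + z^2)/∂y - ∂(-2*x^2 - 2*y*z - 3*z^2)/∂z = 2*y + 6*z
Assembling: d(omega) = (-4*x + 6*y - 3*z) dx ∧ dy + (8*x - 3*y + 6*z) dx ∧ dz + (2*y + 6*z) dy ∧ dz.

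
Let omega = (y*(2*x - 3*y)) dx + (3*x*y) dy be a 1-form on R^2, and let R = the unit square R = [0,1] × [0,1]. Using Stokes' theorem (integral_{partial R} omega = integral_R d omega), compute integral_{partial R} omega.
integral_(partial R) omega = 7/2

Stokes: integral_partial_R omega = integral_R d omega with d omega = (∂Q/∂x - ∂P/∂y) dx ∧ dy.
  ∂Q/∂x = 3*y
  ∂P/∂y = 2*x - 6*y
  integrand = ∂Q/∂x - ∂P/∂y = -2*x + 9*y.
Integrating over R: integral_0^1 integral_0^1 (-2*x + 9*y) dx dy = 7/2.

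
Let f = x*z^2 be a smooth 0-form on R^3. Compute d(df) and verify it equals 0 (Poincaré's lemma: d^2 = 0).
d(df) = 0

Step 1: df = sum_i (∂f/∂x_i) dx_i = (z^2) dx + (0) dy + (2*x*z) dz.
Step 2: Apply d again. Using the 1-form formula, the coefficient of dx ∧ dy in d(df) is ∂^2 f/∂x ∂y - ∂^2 f/∂y ∂x = (0) - (0) = 0 (equality of mixed partials for smooth f).
Similarly for dx ∧ dz and dy ∧ dz — all coefficients vanish. So d(df) = 0.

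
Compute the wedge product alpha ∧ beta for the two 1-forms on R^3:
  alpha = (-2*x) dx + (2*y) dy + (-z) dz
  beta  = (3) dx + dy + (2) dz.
alpha ∧ beta = (-2*x - 6*y) dx ∧ dy + (-4*x + 3*z) dx ∧ dz + (4*y + z) dy ∧ dz

Distribute the wedge, using dx_i ∧ dx_j = -dx_j ∧ dx_i and dx_i ∧ dx_i = 0. For each pair (i, j) with i < j, the coefficient of dx_i ∧ dx_j in alpha ∧ beta is (alpha_i * beta_j - alpha_j * beta_i). Collecting: alpha ∧ beta = (-2*x - 6*y) dx ∧ dy + (-4*x + 3*z) dx ∧ dz + (4*y + z) dy ∧ dz.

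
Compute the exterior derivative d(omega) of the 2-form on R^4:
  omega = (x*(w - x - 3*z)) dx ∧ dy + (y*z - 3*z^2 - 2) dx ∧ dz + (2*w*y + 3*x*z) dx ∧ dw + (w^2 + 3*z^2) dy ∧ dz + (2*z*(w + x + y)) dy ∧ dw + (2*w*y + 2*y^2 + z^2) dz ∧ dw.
d(omega) = (-3*x - z) dx ∧ dy ∧ dz + (-2*w + x + 2*z) dx ∧ dy ∧ dw + (-3*x) dx ∧ dz ∧ dw + (2*w - 2*x + 2*y) dy ∧ dz ∧ dw

For a 2-form omega = sum_{i<j} g_{ij} dx_i ∧ dx_j, the exterior derivative is
  d(omega) = sum_{i<j} d(g_{ij}) ∧ dx_i ∧ dx_j = sum_{i<j, k} (∂g_{ij}/∂x_k) dx_k ∧ dx_i ∧ dx_j.
Expand each term, using dx_k ∧ dx_i ∧ dx_j = sgn(permutation) dx_{(a)} ∧ dx_{(b)} ∧ dx_{(c)} with (a < b < c) sorted:
  d(x*(w - x - 3*z)) includes (∂/∂z)(x*(w - x - 3*z)) dz = (-3*x) dz, which multiplied by dx ∧ dy gives (-3*x) dx ∧ dy ∧ dz
  d(x*(w - x - 3*z)) includes (∂/∂w)(x*(w - x - 3*z)) dw = (x) dw, which multiplied by dx ∧ dy gives (x) dx ∧ dy ∧ dw
  d(y*z - 3*z^2 - 2) includes (∂/∂y)(y*z - 3*z^2 - 2) dy = (z) dy, which multiplied by dx ∧ dz gives (-z) dx ∧ dy ∧ dz
  d(2*w*y + 3*x*z) includes (∂/∂y)(2*w*y + 3*x*z) dy = (2*w) dy, which multiplied by dx ∧ dw gives (-2*w) dx ∧ dy ∧ dw
  d(2*w*y + 3*x*z) includes (∂/∂z)(2*w*y + 3*x*z) dz = (3*x) dz, which multiplied by dx ∧ dw gives (-3*x) dx ∧ dz ∧ dw
  d(w^2 + 3*z^2) includes (∂/∂w)(w^2 + 3*z^2) dw = (2*w) dw, which multiplied by dy ∧ dz gives (2*w) dy ∧ dz ∧ dw
  d(2*z*(w + x + y)) includes (∂/∂x)(2*z*(w + x + y)) dx = (2*z) dx, which multiplied by dy ∧ dw gives (2*z) dx ∧ dy ∧ dw
  d(2*z*(w + x + y)) includes (∂/∂z)(2*z*(w + x + y)) dz = (2*w + 2*x + 2*y) dz, which multiplied by dy ∧ dw gives (-2*w - 2*x - 2*y) dy ∧ dz ∧ dw
  d(2*w*y + 2*y^2 + z^2) includes (∂/∂y)(2*w*y + 2*y^2 + z^2) dy = (2*w + 4*y) dy, which multiplied by dz ∧ dw gives (2*w + 4*y) dy ∧ dz ∧ dw
Collecting like 3-forms: d(omega) = (-3*x - z) dx ∧ dy ∧ dz + (-2*w + x + 2*z) dx ∧ dy ∧ dw + (-3*x) dx ∧ dz ∧ dw + (2*w - 2*x + 2*y) dy ∧ dz ∧ dw.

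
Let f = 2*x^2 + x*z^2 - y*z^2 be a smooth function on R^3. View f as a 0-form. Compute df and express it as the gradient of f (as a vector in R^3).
df = (4*x + z^2) dx + (-z^2) dy + (2*z*(x - y)) dz; grad f = (4*x + z^2, -z^2, 2*z*(x - y))

For a 0-form f, d f = (∂f/∂x) dx + (∂f/∂y) dy + (∂f/∂z) dz. The components of the vector representation are exactly the entries of grad f in Cartesian coordinates:
  ∂f/∂x = 4*x + z^2
  ∂f/∂y = -z^2
  ∂f/∂z = 2*z*(x - y).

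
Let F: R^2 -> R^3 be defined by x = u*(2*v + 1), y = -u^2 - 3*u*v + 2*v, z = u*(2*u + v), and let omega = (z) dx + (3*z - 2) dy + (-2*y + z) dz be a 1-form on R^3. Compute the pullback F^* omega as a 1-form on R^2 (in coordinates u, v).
F^* omega = (4*u^3 + 12*u^2*v + 2*u^2 - 15*u*v + 4*u - 4*v^2 + 6*v) du + (-10*u^3 + 12*u^2 + 2*u*v + 6*u - 4) dv

Using F^*(f dg) = (f ∘ F) d(g ∘ F), substitute each coordinate x_i by F_i(u, v) in f_i, and replace dx_i by d F_i = (∂F_i/∂u) du + (∂F_i/∂v) dv.
  For the x component: f_1(F) = u*(2*u + v); d F_1 = (2*v + 1) du + (2*u) dv
  For the y component: f_2(F) = 6*u^2 + 3*u*v - 2; d F_2 = (-2*u - 3*v) du + (2 - 3*u) dv
  For the z component: f_3(F) = 4*u^2 + 7*u*v - 4*v; d F_3 = (4*u + v) du + (u) dv
Combining and collecting du, dv coefficients:
  coeff of du: 4*u^3 + 12*u^2*v + 2*u^2 - 15*u*v + 4*u - 4*v^2 + 6*v
  coeff of dv: -10*u^3 + 12*u^2 + 2*u*v + 6*u - 4
F^* omega = (4*u^3 + 12*u^2*v + 2*u^2 - 15*u*v + 4*u - 4*v^2 + 6*v) du + (-10*u^3 + 12*u^2 + 2*u*v + 6*u - 4) dv.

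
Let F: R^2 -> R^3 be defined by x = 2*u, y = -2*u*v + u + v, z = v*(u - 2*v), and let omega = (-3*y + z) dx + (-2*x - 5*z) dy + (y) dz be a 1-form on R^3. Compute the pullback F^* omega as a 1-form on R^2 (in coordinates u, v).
F^* omega = (8*u*v^2 + 18*u*v - 10*u - 20*v^3 + 7*v^2 - 6*v) du + (8*u^2*v + 9*u^2 - 12*u*v^2 - 8*u*v - 4*u + 6*v^2) dv

Using F^*(f dg) = (f ∘ F) d(g ∘ F), substitute each coordinate x_i by F_i(u, v) in f_i, and replace dx_i by d F_i = (∂F_i/∂u) du + (∂F_i/∂v) dv.
  For the x component: f_1(F) = 7*u*v - 3*u - 2*v^2 - 3*v; d F_1 = (2) du + (0) dv
  For the y component: f_2(F) = -5*u*v - 4*u + 10*v^2; d F_2 = (1 - 2*v) du + (1 - 2*u) dv
  For the z component: f_3(F) = -2*u*v + u + v; d F_3 = (v) du + (u - 4*v) dv
Combining and collecting du, dv coefficients:
  coeff of du: 8*u*v^2 + 18*u*v - 10*u - 20*v^3 + 7*v^2 - 6*v
  coeff of dv: 8*u^2*v + 9*u^2 - 12*u*v^2 - 8*u*v - 4*u + 6*v^2
F^* omega = (8*u*v^2 + 18*u*v - 10*u - 20*v^3 + 7*v^2 - 6*v) du + (8*u^2*v + 9*u^2 - 12*u*v^2 - 8*u*v - 4*u + 6*v^2) dv.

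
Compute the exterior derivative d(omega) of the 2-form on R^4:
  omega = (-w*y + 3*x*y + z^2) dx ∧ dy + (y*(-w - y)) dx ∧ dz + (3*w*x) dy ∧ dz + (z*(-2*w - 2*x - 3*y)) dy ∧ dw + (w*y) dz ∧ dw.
d(omega) = (4*w + 2*y + 2*z) dx ∧ dy ∧ dz + (-y - 2*z) dx ∧ dy ∧ dw + (-y) dx ∧ dz ∧ dw + (3*w + 5*x + 3*y) dy ∧ dz ∧ dw

For a 2-form omega = sum_{i<j} g_{ij} dx_i ∧ dx_j, the exterior derivative is
  d(omega) = sum_{i<j} d(g_{ij}) ∧ dx_i ∧ dx_j = sum_{i<j, k} (∂g_{ij}/∂x_k) dx_k ∧ dx_i ∧ dx_j.
Expand each term, using dx_k ∧ dx_i ∧ dx_j = sgn(permutation) dx_{(a)} ∧ dx_{(b)} ∧ dx_{(c)} with (a < b < c) sorted:
  d(-w*y + 3*x*y + z^2) includes (∂/∂z)(-w*y + 3*x*y + z^2) dz = (2*z) dz, which multiplied by dx ∧ dy gives (2*z) dx ∧ dy ∧ dz
  d(-w*y + 3*x*y + z^2) includes (∂/∂w)(-w*y + 3*x*y + z^2) dw = (-y) dw, which multiplied by dx ∧ dy gives (-y) dx ∧ dy ∧ dw
  d(y*(-w - y)) includes (∂/∂y)(y*(-w - y)) dy = (-w - 2*y) dy, which multiplied by dx ∧ dz gives (w + 2*y) dx ∧ dy ∧ dz
  d(y*(-w - y)) includes (∂/∂w)(y*(-w - y)) dw = (-y) dw, which multiplied by dx ∧ dz gives (-y) dx ∧ dz ∧ dw
  d(3*w*x) includes (∂/∂x)(3*w*x) dx = (3*w) dx, which multiplied by dy ∧ dz gives (3*w) dx ∧ dy ∧ dz
  d(3*w*x) includes (∂/∂w)(3*w*x) dw = (3*x) dw, which multiplied by dy ∧ dz gives (3*x) dy ∧ dz ∧ dw
  d(z*(-2*w - 2*x - 3*y)) includes (∂/∂x)(z*(-2*w - 2*x - 3*y)) dx = (-2*z) dx, which multiplied by dy ∧ dw gives (-2*z) dx ∧ dy ∧ dw
  d(z*(-2*w - 2*x - 3*y)) includes (∂/∂z)(z*(-2*w - 2*x - 3*y)) dz = (-2*w - 2*x - 3*y) dz, which multiplied by dy ∧ dw gives (2*w + 2*x + 3*y) dy ∧ dz ∧ dw
  d(w*y) includes (∂/∂y)(w*y) dy = (w) dy, which multiplied by dz ∧ dw gives (w) dy ∧ dz ∧ dw
Collecting like 3-forms: d(omega) = (4*w + 2*y + 2*z) dx ∧ dy ∧ dz + (-y - 2*z) dx ∧ dy ∧ dw + (-y) dx ∧ dz ∧ dw + (3*w + 5*x + 3*y) dy ∧ dz ∧ dw.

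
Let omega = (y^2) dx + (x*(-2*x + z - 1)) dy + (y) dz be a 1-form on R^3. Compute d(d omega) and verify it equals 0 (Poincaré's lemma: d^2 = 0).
d(d omega) = 0

Step 1: d omega = sum_{i<j} (∂f_j/∂x_i - ∂f_i/∂x_j) dx_i ∧ dx_j:
  coeff of dx ∧ dy: -4*x - 2*y + z - 1
  coeff of dx ∧ dz: 0
  coeff of dy ∧ dz: 1 - x
Step 2: Apply d again to each 2-form coefficient. The only possible 3-form in R^3 is dx ∧ dy ∧ dz, with coefficient
  ∂(coeff of dy∧dz)/∂x - ∂(coeff of dx∧dz)/∂y + ∂(coeff of dx∧dy)/∂z
  = ∂/∂x (1 - x) - ∂/∂y (0) + ∂/∂z (-4*x - 2*y + z - 1).
Each of these terms simplifies to sums of mixed partials that cancel in pairs. The result is 0 (by equality of mixed partials for smooth functions — Schwarz / Clairaut).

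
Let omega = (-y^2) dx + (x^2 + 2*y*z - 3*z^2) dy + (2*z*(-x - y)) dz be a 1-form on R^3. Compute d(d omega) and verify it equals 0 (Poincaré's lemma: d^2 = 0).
d(d omega) = 0

Step 1: d omega = sum_{i<j} (∂f_j/∂x_i - ∂f_i/∂x_j) dx_i ∧ dx_j:
  coeff of dx ∧ dy: 2*x + 2*y
  coeff of dx ∧ dz: -2*z
  coeff of dy ∧ dz: -2*y + 4*z
Step 2: Apply d again to each 2-form coefficient. The only possible 3-form in R^3 is dx ∧ dy ∧ dz, with coefficient
  ∂(coeff of dy∧dz)/∂x - ∂(coeff of dx∧dz)/∂y + ∂(coeff of dx∧dy)/∂z
  = ∂/∂x (-2*y + 4*z) - ∂/∂y (-2*z) + ∂/∂z (2*x + 2*y).
Each of these terms simplifies to sums of mixed partials that cancel in pairs. The result is 0 (by equality of mixed partials for smooth functions — Schwarz / Clairaut).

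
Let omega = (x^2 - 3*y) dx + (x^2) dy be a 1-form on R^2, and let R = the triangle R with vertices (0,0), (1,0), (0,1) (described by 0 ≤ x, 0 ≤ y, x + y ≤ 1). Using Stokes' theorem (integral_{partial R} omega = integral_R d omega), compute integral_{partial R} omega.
integral_(partial R) omega = 11/6

Stokes: integral_partial_R omega = integral_R d omega with d omega = (∂Q/∂x - ∂P/∂y) dx ∧ dy.
  ∂Q/∂x = 2*x
  ∂P/∂y = -3
  integrand = ∂Q/∂x - ∂P/∂y = 2*x + 3.
Integrating over R: integral_0^1 integral_0^{1-x} (2*x + 3) dy dx = 11/6.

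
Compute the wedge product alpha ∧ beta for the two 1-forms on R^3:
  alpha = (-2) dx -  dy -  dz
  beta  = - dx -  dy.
alpha ∧ beta = (1) dx ∧ dy + (-1) dx ∧ dz + (-1) dy ∧ dz

Distribute the wedge, using dx_i ∧ dx_j = -dx_j ∧ dx_i and dx_i ∧ dx_i = 0. For each pair (i, j) with i < j, the coefficient of dx_i ∧ dx_j in alpha ∧ beta is (alpha_i * beta_j - alpha_j * beta_i). Collecting: alpha ∧ beta = (1) dx ∧ dy + (-1) dx ∧ dz + (-1) dy ∧ dz.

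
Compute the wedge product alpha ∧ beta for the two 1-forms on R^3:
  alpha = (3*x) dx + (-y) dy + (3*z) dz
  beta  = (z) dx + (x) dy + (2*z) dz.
alpha ∧ beta = (3*x^2 + y*z) dx ∧ dy + (3*z*(2*x - z)) dx ∧ dz + (-z*(3*x + 2*y)) dy ∧ dz

Distribute the wedge, using dx_i ∧ dx_j = -dx_j ∧ dx_i and dx_i ∧ dx_i = 0. For each pair (i, j) with i < j, the coefficient of dx_i ∧ dx_j in alpha ∧ beta is (alpha_i * beta_j - alpha_j * beta_i). Collecting: alpha ∧ beta = (3*x^2 + y*z) dx ∧ dy + (3*z*(2*x - z)) dx ∧ dz + (-z*(3*x + 2*y)) dy ∧ dz.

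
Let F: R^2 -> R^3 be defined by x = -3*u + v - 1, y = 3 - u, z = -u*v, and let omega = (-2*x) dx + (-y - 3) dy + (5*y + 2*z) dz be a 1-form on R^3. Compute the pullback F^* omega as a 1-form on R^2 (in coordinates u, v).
F^* omega = (2*u*v^2 + 5*u*v - 19*u - 9*v) du + (2*u^2*v + 5*u^2 - 9*u - 2*v + 2) dv

Using F^*(f dg) = (f ∘ F) d(g ∘ F), substitute each coordinate x_i by F_i(u, v) in f_i, and replace dx_i by d F_i = (∂F_i/∂u) du + (∂F_i/∂v) dv.
  For the x component: f_1(F) = 6*u - 2*v + 2; d F_1 = (-3) du + (1) dv
  For the y component: f_2(F) = u - 6; d F_2 = (-1) du + (0) dv
  For the z component: f_3(F) = -2*u*v - 5*u + 15; d F_3 = (-v) du + (-u) dv
Combining and collecting du, dv coefficients:
  coeff of du: 2*u*v^2 + 5*u*v - 19*u - 9*v
  coeff of dv: 2*u^2*v + 5*u^2 - 9*u - 2*v + 2
F^* omega = (2*u*v^2 + 5*u*v - 19*u - 9*v) du + (2*u^2*v + 5*u^2 - 9*u - 2*v + 2) dv.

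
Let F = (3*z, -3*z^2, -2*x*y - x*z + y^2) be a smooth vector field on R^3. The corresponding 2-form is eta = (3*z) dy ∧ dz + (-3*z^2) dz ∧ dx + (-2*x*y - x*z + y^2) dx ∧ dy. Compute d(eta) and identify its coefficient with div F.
d(eta) = (-x) dx ∧ dy ∧ dz; div F = -x

For a 2-form in R^3 of the form above, applying d gives a 3-form with coefficient ∂P/∂x + ∂Q/∂y + ∂R/∂z:
  ∂P/∂x = 0
  ∂Q/∂y = 0
  ∂R/∂z = -x
Sum = -x, which is exactly div F.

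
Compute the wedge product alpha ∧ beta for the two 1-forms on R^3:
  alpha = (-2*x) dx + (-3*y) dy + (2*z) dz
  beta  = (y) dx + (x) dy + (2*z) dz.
alpha ∧ beta = (-2*x^2 + 3*y^2) dx ∧ dy + (-2*z*(2*x + y)) dx ∧ dz + (-2*z*(x + 3*y)) dy ∧ dz

Distribute the wedge, using dx_i ∧ dx_j = -dx_j ∧ dx_i and dx_i ∧ dx_i = 0. For each pair (i, j) with i < j, the coefficient of dx_i ∧ dx_j in alpha ∧ beta is (alpha_i * beta_j - alpha_j * beta_i). Collecting: alpha ∧ beta = (-2*x^2 + 3*y^2) dx ∧ dy + (-2*z*(2*x + y)) dx ∧ dz + (-2*z*(x + 3*y)) dy ∧ dz.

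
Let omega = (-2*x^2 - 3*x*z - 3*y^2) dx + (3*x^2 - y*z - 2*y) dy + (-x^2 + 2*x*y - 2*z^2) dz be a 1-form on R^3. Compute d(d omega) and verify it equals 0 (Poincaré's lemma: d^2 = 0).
d(d omega) = 0

Step 1: d omega = sum_{i<j} (∂f_j/∂x_i - ∂f_i/∂x_j) dx_i ∧ dx_j:
  coeff of dx ∧ dy: 6*x + 6*y
  coeff of dx ∧ dz: x + 2*y
  coeff of dy ∧ dz: 2*x + y
Step 2: Apply d again to each 2-form coefficient. The only possible 3-form in R^3 is dx ∧ dy ∧ dz, with coefficient
  ∂(coeff of dy∧dz)/∂x - ∂(coeff of dx∧dz)/∂y + ∂(coeff of dx∧dy)/∂z
  = ∂/∂x (2*x + y) - ∂/∂y (x + 2*y) + ∂/∂z (6*x + 6*y).
Each of these terms simplifies to sums of mixed partials that cancel in pairs. The result is 0 (by equality of mixed partials for smooth functions — Schwarz / Clairaut).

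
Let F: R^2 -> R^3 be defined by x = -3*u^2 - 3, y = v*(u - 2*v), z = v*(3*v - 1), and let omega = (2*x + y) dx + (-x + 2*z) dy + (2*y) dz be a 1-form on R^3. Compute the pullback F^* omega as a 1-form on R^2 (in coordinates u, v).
F^* omega = (36*u^3 - 3*u^2*v + 12*u*v^2 + 36*u + 6*v^3 - 2*v^2 + 3*v) du + (3*u^3 - 12*u^2*v + 18*u*v^2 - 4*u*v + 3*u - 48*v^3 + 12*v^2 - 12*v) dv

Using F^*(f dg) = (f ∘ F) d(g ∘ F), substitute each coordinate x_i by F_i(u, v) in f_i, and replace dx_i by d F_i = (∂F_i/∂u) du + (∂F_i/∂v) dv.
  For the x component: f_1(F) = -6*u^2 + u*v - 2*v^2 - 6; d F_1 = (-6*u) du + (0) dv
  For the y component: f_2(F) = 3*u^2 + 6*v^2 - 2*v + 3; d F_2 = (v) du + (u - 4*v) dv
  For the z component: f_3(F) = 2*v*(u - 2*v); d F_3 = (0) du + (6*v - 1) dv
Combining and collecting du, dv coefficients:
  coeff of du: 36*u^3 - 3*u^2*v + 12*u*v^2 + 36*u + 6*v^3 - 2*v^2 + 3*v
  coeff of dv: 3*u^3 - 12*u^2*v + 18*u*v^2 - 4*u*v + 3*u - 48*v^3 + 12*v^2 - 12*v
F^* omega = (36*u^3 - 3*u^2*v + 12*u*v^2 + 36*u + 6*v^3 - 2*v^2 + 3*v) du + (3*u^3 - 12*u^2*v + 18*u*v^2 - 4*u*v + 3*u - 48*v^3 + 12*v^2 - 12*v) dv.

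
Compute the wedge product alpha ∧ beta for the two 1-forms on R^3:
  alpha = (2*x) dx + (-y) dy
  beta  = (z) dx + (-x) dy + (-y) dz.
alpha ∧ beta = (-2*x^2 + y*z) dx ∧ dy + (-2*x*y) dx ∧ dz + (y^2) dy ∧ dz

Distribute the wedge, using dx_i ∧ dx_j = -dx_j ∧ dx_i and dx_i ∧ dx_i = 0. For each pair (i, j) with i < j, the coefficient of dx_i ∧ dx_j in alpha ∧ beta is (alpha_i * beta_j - alpha_j * beta_i). Collecting: alpha ∧ beta = (-2*x^2 + y*z) dx ∧ dy + (-2*x*y) dx ∧ dz + (y^2) dy ∧ dz.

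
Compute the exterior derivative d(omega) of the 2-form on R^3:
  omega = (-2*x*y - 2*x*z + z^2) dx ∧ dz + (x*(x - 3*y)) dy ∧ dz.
d(omega) = (4*x - 3*y) dx ∧ dy ∧ dz

For a 2-form omega = sum_{i<j} g_{ij} dx_i ∧ dx_j, the exterior derivative is
  d(omega) = sum_{i<j} d(g_{ij}) ∧ dx_i ∧ dx_j = sum_{i<j, k} (∂g_{ij}/∂x_k) dx_k ∧ dx_i ∧ dx_j.
Expand each term, using dx_k ∧ dx_i ∧ dx_j = sgn(permutation) dx_{(a)} ∧ dx_{(b)} ∧ dx_{(c)} with (a < b < c) sorted:
  d(-2*x*y - 2*x*z + z^2) includes (∂/∂y)(-2*x*y - 2*x*z + z^2) dy = (-2*x) dy, which multiplied by dx ∧ dz gives (2*x) dx ∧ dy ∧ dz
  d(x*(x - 3*y)) includes (∂/∂x)(x*(x - 3*y)) dx = (2*x - 3*y) dx, which multiplied by dy ∧ dz gives (2*x - 3*y) dx ∧ dy ∧ dz
Collecting like 3-forms: d(omega) = (4*x - 3*y) dx ∧ dy ∧ dz.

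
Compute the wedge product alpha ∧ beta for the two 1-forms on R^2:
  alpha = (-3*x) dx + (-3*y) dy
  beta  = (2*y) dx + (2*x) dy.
alpha ∧ beta = (-6*x^2 + 6*y^2) dx ∧ dy

Distribute the wedge, using dx_i ∧ dx_j = -dx_j ∧ dx_i and dx_i ∧ dx_i = 0. For each pair (i, j) with i < j, the coefficient of dx_i ∧ dx_j in alpha ∧ beta is (alpha_i * beta_j - alpha_j * beta_i). Collecting: alpha ∧ beta = (-6*x^2 + 6*y^2) dx ∧ dy.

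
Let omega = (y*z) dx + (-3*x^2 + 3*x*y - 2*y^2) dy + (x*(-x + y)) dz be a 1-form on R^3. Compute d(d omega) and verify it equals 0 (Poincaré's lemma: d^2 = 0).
d(d omega) = 0

Step 1: d omega = sum_{i<j} (∂f_j/∂x_i - ∂f_i/∂x_j) dx_i ∧ dx_j:
  coeff of dx ∧ dy: -6*x + 3*y - z
  coeff of dx ∧ dz: -2*x
  coeff of dy ∧ dz: x
Step 2: Apply d again to each 2-form coefficient. The only possible 3-form in R^3 is dx ∧ dy ∧ dz, with coefficient
  ∂(coeff of dy∧dz)/∂x - ∂(coeff of dx∧dz)/∂y + ∂(coeff of dx∧dy)/∂z
  = ∂/∂x (x) - ∂/∂y (-2*x) + ∂/∂z (-6*x + 3*y - z).
Each of these terms simplifies to sums of mixed partials that cancel in pairs. The result is 0 (by equality of mixed partials for smooth functions — Schwarz / Clairaut).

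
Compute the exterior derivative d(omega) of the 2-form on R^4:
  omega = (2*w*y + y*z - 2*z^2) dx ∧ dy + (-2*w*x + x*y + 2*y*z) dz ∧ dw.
d(omega) = (y - 4*z) dx ∧ dy ∧ dz + (2*y) dx ∧ dy ∧ dw + (-2*w + y) dx ∧ dz ∧ dw + (x + 2*z) dy ∧ dz ∧ dw

For a 2-form omega = sum_{i<j} g_{ij} dx_i ∧ dx_j, the exterior derivative is
  d(omega) = sum_{i<j} d(g_{ij}) ∧ dx_i ∧ dx_j = sum_{i<j, k} (∂g_{ij}/∂x_k) dx_k ∧ dx_i ∧ dx_j.
Expand each term, using dx_k ∧ dx_i ∧ dx_j = sgn(permutation) dx_{(a)} ∧ dx_{(b)} ∧ dx_{(c)} with (a < b < c) sorted:
  d(2*w*y + y*z - 2*z^2) includes (∂/∂z)(2*w*y + y*z - 2*z^2) dz = (y - 4*z) dz, which multiplied by dx ∧ dy gives (y - 4*z) dx ∧ dy ∧ dz
  d(2*w*y + y*z - 2*z^2) includes (∂/∂w)(2*w*y + y*z - 2*z^2) dw = (2*y) dw, which multiplied by dx ∧ dy gives (2*y) dx ∧ dy ∧ dw
  d(-2*w*x + x*y + 2*y*z) includes (∂/∂x)(-2*w*x + x*y + 2*y*z) dx = (-2*w + y) dx, which multiplied by dz ∧ dw gives (-2*w + y) dx ∧ dz ∧ dw
  d(-2*w*x + x*y + 2*y*z) includes (∂/∂y)(-2*w*x + x*y + 2*y*z) dy = (x + 2*z) dy, which multiplied by dz ∧ dw gives (x + 2*z) dy ∧ dz ∧ dw
Collecting like 3-forms: d(omega) = (y - 4*z) dx ∧ dy ∧ dz + (2*y) dx ∧ dy ∧ dw + (-2*w + y) dx ∧ dz ∧ dw + (x + 2*z) dy ∧ dz ∧ dw.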